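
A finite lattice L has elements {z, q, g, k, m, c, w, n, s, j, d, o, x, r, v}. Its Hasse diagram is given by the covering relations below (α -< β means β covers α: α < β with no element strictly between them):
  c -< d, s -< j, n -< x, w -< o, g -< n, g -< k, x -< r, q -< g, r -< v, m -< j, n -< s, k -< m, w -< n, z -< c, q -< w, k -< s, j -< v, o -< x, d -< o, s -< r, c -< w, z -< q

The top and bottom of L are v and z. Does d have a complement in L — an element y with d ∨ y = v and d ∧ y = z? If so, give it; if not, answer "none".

Need y with d ∨ y = v and d ∧ y = z.
Checking each element gives: m.

m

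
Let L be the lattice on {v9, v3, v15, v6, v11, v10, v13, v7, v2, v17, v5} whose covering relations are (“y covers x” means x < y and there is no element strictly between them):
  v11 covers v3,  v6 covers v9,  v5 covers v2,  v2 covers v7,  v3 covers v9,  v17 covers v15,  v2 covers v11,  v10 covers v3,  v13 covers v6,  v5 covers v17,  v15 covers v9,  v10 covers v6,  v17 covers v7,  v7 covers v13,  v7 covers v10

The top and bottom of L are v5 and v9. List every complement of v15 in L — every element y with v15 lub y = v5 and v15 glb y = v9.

Need y with v15 ∨ y = v5 and v15 ∧ y = v9.
Checking each element gives: v11, v2.

v11, v2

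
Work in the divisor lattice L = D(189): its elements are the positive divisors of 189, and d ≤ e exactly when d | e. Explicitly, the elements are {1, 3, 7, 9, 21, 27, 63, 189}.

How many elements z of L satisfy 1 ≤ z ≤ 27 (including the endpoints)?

4

The interval [1, 27] = {1, 27, 3, 9}, which has 4 elements.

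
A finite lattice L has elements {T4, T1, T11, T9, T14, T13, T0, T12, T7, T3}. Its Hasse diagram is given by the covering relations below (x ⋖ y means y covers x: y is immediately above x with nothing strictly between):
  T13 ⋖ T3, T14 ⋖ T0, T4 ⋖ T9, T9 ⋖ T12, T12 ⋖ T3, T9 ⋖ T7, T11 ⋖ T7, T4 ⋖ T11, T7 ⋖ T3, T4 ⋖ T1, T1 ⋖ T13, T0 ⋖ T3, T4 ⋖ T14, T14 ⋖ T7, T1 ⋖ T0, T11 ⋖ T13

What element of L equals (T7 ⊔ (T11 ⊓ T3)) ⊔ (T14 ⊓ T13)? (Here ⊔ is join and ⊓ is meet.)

T11 ∧ T3 = T11
T7 ∨ T11 = T7
T14 ∧ T13 = T4
T7 ∨ T4 = T7

T7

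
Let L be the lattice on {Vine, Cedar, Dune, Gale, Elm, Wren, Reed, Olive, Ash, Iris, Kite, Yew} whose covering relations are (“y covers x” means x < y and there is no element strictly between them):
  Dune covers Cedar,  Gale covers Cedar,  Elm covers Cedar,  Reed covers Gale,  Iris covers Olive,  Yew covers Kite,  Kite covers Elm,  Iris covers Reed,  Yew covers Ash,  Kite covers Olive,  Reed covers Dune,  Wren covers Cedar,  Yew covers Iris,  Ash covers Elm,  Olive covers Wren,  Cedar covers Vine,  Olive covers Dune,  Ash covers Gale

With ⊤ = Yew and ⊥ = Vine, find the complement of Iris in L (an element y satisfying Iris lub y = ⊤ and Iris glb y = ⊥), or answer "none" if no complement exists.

For every candidate y, either Iris ∨ y ≠ Yew or Iris ∧ y ≠ Vine; no complement exists.

none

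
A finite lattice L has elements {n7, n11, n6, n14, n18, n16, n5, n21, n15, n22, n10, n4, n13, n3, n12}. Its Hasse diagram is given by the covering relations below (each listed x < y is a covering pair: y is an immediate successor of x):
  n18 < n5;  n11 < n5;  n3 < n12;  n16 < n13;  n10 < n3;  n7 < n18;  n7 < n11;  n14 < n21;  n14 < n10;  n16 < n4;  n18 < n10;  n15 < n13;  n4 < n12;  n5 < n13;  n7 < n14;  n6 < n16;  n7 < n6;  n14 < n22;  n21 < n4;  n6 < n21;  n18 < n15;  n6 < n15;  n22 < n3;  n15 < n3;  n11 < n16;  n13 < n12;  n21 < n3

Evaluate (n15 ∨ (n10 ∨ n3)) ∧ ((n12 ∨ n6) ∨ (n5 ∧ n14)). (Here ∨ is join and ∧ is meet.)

n3

n10 ∨ n3 = n3
n15 ∨ n3 = n3
n12 ∨ n6 = n12
n5 ∧ n14 = n7
n12 ∨ n7 = n12
n3 ∧ n12 = n3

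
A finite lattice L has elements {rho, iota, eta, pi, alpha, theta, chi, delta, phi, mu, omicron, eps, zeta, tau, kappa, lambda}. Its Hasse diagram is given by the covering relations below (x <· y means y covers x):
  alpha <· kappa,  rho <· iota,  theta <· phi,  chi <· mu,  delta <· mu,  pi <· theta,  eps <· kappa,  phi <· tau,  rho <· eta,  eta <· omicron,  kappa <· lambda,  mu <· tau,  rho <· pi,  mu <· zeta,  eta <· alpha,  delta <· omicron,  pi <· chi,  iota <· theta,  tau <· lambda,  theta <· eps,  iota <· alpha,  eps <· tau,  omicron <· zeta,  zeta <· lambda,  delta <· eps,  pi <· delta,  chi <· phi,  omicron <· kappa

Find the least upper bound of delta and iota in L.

Common upper bounds of {delta, iota}: eps, kappa, lambda, tau.
The least among these is eps.

eps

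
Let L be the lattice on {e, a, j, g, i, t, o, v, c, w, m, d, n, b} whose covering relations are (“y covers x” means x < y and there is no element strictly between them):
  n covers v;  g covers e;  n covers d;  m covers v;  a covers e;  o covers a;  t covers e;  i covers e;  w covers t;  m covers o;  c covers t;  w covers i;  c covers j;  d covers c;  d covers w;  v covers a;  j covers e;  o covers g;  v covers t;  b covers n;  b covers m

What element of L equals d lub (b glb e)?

d

b ∧ e = e
d ∨ e = d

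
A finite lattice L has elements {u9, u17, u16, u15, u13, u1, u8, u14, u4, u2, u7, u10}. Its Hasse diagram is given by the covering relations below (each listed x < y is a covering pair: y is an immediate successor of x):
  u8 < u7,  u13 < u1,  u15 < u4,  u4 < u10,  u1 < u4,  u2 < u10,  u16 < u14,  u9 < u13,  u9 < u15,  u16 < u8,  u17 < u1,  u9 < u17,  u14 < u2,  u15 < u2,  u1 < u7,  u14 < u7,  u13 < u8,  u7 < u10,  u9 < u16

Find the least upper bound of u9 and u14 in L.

u14

Common upper bounds of {u9, u14}: u10, u14, u2, u7.
The least among these is u14.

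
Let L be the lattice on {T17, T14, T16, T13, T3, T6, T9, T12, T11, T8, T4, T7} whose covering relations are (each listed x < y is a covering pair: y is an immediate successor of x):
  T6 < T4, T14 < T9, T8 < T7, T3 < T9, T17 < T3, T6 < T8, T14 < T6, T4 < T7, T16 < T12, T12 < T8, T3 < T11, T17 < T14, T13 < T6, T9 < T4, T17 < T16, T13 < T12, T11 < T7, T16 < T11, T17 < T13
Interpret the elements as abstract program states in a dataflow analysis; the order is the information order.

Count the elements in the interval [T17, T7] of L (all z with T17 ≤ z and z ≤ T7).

The interval [T17, T7] = {T11, T12, T13, T14, T16, T17, T3, T4, T6, T7, T8, T9}, which has 12 elements.

12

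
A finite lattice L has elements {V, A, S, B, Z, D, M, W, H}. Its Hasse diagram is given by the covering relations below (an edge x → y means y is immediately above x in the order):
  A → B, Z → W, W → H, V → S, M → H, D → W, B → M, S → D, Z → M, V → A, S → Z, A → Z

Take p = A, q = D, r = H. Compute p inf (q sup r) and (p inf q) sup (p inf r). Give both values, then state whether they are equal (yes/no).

q sup r = H, so p inf (q sup r) = A inf H = A.
p inf q = V and p inf r = A, so (p inf q) sup (p inf r) = V sup A = A.
Equal: yes.

A; A; yes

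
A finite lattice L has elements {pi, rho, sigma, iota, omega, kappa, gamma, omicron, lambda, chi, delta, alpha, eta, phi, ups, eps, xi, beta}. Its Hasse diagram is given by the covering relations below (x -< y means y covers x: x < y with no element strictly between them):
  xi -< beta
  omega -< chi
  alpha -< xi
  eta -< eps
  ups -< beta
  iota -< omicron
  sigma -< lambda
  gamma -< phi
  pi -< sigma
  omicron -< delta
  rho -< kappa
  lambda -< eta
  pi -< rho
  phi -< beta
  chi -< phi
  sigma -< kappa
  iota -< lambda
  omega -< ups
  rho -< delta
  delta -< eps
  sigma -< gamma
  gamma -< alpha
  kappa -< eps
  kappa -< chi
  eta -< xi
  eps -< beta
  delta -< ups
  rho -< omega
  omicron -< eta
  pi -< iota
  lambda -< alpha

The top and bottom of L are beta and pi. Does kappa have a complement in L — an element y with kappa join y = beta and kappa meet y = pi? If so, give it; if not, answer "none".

For every candidate y, either kappa ∨ y ≠ beta or kappa ∧ y ≠ pi; no complement exists.

none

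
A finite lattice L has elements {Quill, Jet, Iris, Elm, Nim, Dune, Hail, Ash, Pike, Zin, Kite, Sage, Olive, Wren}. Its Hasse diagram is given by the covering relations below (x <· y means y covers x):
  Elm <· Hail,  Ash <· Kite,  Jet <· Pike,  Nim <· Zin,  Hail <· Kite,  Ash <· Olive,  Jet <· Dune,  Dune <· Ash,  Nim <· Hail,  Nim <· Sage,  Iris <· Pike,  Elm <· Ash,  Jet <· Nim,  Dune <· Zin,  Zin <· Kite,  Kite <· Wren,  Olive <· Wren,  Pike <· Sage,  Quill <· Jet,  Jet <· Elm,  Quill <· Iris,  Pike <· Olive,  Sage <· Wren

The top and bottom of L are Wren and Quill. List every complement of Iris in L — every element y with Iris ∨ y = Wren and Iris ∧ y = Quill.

Hail, Kite, Zin

Need y with Iris ∨ y = Wren and Iris ∧ y = Quill.
Checking each element gives: Hail, Kite, Zin.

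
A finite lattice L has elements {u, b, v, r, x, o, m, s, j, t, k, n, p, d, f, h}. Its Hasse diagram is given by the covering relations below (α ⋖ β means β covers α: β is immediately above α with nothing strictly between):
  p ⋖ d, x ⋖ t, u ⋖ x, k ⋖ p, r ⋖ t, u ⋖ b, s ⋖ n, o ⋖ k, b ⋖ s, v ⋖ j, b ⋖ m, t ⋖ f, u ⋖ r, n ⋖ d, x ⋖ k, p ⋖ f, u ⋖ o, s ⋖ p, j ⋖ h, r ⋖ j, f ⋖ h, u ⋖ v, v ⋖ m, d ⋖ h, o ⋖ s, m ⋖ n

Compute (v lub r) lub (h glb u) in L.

v ∨ r = j
h ∧ u = u
j ∨ u = j

j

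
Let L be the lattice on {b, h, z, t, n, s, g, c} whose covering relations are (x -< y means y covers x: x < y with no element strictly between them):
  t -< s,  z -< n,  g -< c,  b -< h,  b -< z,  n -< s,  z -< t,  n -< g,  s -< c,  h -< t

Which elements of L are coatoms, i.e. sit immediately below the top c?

The coatoms are exactly the elements covered by c: g, s.

g, s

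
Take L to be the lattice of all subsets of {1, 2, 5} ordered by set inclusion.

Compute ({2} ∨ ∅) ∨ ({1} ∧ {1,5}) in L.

{2} ∨ ∅ = {2}
{1} ∧ {1,5} = {1}
{2} ∨ {1} = {1,2}

{1,2}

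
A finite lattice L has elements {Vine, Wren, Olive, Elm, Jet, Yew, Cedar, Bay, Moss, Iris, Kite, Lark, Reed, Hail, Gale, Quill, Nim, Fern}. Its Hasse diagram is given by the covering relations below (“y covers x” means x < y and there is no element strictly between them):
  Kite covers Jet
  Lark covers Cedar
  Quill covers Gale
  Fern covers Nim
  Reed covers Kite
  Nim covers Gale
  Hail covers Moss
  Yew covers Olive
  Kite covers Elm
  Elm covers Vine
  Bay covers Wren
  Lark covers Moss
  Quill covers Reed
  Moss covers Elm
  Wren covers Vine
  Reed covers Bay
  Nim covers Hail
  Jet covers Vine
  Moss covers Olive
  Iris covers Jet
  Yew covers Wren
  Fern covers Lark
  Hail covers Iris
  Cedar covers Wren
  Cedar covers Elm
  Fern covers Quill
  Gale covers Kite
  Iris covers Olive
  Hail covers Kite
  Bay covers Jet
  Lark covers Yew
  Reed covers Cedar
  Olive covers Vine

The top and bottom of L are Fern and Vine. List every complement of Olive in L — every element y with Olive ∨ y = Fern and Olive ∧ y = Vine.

Bay, Quill, Reed

Need y with Olive ∨ y = Fern and Olive ∧ y = Vine.
Checking each element gives: Bay, Quill, Reed.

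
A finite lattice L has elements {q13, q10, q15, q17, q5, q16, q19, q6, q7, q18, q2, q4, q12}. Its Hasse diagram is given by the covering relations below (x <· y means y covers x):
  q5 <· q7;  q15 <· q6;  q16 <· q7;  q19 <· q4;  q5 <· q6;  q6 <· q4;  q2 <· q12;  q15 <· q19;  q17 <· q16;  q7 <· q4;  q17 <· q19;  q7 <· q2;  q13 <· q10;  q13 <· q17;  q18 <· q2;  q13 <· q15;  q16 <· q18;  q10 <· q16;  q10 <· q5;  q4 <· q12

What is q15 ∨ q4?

Common upper bounds of {q15, q4}: q12, q4.
The least among these is q4.

q4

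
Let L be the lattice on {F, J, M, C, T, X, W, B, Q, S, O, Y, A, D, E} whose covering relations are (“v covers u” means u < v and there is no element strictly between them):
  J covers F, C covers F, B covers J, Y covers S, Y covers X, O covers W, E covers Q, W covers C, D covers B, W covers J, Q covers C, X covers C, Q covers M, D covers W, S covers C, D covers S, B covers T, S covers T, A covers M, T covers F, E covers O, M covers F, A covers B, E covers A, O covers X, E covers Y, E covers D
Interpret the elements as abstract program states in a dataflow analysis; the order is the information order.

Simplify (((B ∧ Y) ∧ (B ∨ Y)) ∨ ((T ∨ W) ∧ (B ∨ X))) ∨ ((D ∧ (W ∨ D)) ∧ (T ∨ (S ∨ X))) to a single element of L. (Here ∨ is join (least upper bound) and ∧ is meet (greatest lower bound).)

B ∧ Y = T
B ∨ Y = E
T ∧ E = T
T ∨ W = D
B ∨ X = E
D ∧ E = D
T ∨ D = D
W ∨ D = D
D ∧ D = D
S ∨ X = Y
T ∨ Y = Y
D ∧ Y = S
D ∨ S = D

D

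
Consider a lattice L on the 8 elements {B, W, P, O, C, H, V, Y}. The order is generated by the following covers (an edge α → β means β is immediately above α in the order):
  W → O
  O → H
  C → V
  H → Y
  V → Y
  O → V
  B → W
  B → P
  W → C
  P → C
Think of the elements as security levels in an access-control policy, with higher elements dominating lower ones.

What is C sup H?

Common upper bounds of {C, H}: Y.
The least among these is Y.

Y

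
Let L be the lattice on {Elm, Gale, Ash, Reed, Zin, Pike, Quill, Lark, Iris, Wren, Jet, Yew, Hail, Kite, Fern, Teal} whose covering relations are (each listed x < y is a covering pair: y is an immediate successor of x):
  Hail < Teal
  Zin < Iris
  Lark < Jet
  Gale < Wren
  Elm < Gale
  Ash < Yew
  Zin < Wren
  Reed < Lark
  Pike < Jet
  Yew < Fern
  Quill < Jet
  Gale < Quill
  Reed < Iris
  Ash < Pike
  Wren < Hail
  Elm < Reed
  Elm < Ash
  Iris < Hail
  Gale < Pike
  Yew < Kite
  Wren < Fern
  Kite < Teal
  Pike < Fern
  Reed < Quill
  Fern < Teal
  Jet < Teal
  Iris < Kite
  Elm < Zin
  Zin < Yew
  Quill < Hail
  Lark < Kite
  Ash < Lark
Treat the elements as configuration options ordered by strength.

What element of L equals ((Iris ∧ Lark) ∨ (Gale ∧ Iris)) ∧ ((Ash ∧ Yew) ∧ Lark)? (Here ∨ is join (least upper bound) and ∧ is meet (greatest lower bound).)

Elm

Iris ∧ Lark = Reed
Gale ∧ Iris = Elm
Reed ∨ Elm = Reed
Ash ∧ Yew = Ash
Ash ∧ Lark = Ash
Reed ∧ Ash = Elm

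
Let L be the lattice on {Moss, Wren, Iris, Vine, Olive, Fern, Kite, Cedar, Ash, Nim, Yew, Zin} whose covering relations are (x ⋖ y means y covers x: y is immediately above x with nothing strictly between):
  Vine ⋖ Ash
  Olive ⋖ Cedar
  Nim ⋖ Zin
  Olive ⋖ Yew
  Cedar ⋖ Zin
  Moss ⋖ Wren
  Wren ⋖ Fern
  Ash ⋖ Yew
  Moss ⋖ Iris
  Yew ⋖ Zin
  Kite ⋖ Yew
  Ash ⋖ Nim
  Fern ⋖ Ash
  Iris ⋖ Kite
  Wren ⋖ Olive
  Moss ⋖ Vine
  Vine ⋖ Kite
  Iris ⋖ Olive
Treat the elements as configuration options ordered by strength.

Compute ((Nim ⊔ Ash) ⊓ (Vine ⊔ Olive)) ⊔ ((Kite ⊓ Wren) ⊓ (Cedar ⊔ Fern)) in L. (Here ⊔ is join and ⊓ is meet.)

Ash

Nim ∨ Ash = Nim
Vine ∨ Olive = Yew
Nim ∧ Yew = Ash
Kite ∧ Wren = Moss
Cedar ∨ Fern = Zin
Moss ∧ Zin = Moss
Ash ∨ Moss = Ash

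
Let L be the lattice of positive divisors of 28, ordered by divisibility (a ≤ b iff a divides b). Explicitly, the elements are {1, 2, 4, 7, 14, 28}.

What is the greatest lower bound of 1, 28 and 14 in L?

1

In the divisibility order, the meet is the greatest common divisor: gcd(1, 28, 14) = 1.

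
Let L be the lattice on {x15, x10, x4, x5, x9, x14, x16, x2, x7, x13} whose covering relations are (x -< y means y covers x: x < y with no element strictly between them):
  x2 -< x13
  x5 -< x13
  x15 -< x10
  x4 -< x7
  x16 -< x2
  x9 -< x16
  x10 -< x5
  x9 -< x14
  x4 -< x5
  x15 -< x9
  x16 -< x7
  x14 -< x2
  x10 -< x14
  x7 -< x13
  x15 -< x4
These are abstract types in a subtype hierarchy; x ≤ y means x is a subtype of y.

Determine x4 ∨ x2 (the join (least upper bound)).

Common upper bounds of {x4, x2}: x13.
The least among these is x13.

x13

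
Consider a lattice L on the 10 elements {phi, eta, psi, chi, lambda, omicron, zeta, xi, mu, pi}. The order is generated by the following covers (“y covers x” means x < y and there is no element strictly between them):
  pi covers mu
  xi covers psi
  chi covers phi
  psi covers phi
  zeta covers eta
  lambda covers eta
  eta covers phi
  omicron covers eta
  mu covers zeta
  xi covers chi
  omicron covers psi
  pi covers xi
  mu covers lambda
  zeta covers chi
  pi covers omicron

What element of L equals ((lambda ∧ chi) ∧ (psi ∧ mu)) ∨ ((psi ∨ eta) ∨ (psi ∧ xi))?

omicron

lambda ∧ chi = phi
psi ∧ mu = phi
phi ∧ phi = phi
psi ∨ eta = omicron
psi ∧ xi = psi
omicron ∨ psi = omicron
phi ∨ omicron = omicron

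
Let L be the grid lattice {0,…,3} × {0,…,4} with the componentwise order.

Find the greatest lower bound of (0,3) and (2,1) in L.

(0,1)

Common lower bounds of {(0,3), (2,1)}: (0,0), (0,1).
The greatest among these is (0,1).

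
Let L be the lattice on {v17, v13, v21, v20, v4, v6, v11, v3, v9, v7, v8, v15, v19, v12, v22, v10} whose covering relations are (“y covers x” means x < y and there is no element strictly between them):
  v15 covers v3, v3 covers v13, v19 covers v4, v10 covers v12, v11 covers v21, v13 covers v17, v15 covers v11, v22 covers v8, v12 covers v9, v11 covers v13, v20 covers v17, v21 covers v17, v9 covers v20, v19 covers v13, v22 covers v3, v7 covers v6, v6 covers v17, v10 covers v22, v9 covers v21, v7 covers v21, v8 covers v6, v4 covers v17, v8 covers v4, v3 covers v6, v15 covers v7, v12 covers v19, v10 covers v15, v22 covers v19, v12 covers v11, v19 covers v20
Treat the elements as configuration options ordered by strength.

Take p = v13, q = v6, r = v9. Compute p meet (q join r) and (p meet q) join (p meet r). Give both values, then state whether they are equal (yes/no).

v13; v17; no

q join r = v10, so p meet (q join r) = v13 meet v10 = v13.
p meet q = v17 and p meet r = v17, so (p meet q) join (p meet r) = v17 join v17 = v17.
Equal: no.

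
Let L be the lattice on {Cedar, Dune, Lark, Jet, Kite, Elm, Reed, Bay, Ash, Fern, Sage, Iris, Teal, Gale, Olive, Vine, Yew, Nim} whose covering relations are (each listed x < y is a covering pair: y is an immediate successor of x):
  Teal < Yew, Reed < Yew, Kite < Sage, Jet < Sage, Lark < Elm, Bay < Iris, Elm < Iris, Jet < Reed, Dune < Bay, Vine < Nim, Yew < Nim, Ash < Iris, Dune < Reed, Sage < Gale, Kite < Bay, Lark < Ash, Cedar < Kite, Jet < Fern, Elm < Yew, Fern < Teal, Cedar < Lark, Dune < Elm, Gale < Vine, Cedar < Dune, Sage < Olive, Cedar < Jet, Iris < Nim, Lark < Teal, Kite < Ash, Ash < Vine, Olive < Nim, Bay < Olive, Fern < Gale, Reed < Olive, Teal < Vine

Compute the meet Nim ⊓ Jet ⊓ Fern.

Jet

Common lower bounds of {Nim, Jet, Fern}: Cedar, Jet.
The greatest among these is Jet.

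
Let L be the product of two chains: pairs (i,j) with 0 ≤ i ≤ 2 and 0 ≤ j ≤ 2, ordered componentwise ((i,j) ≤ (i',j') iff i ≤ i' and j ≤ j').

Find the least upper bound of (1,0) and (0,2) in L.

(1,2)

In a product of chains, the join is componentwise max, giving (1,2).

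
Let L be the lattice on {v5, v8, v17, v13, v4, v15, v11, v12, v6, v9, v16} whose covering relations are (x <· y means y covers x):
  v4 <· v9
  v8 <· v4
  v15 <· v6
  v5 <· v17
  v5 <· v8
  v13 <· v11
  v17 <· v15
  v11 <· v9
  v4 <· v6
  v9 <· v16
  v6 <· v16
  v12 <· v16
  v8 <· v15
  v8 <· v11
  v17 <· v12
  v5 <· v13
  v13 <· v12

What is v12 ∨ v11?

Common upper bounds of {v12, v11}: v16.
The least among these is v16.

v16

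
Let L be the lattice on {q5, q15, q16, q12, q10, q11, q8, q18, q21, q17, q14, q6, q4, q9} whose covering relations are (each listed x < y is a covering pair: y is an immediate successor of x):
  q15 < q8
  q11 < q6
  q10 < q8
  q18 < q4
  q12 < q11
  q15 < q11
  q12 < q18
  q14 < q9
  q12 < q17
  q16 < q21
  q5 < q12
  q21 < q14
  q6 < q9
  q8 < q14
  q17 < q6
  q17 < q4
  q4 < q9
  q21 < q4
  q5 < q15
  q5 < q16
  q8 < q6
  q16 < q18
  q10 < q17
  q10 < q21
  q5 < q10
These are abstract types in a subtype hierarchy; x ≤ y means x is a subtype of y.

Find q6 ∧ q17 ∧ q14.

Common lower bounds of {q6, q17, q14}: q10, q5.
The greatest among these is q10.

q10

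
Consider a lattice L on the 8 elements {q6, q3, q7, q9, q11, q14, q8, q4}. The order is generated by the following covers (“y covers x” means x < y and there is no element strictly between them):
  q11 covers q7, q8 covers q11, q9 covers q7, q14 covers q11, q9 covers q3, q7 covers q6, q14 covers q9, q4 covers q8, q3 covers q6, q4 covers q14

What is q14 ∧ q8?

q11

Common lower bounds of {q14, q8}: q11, q6, q7.
The greatest among these is q11.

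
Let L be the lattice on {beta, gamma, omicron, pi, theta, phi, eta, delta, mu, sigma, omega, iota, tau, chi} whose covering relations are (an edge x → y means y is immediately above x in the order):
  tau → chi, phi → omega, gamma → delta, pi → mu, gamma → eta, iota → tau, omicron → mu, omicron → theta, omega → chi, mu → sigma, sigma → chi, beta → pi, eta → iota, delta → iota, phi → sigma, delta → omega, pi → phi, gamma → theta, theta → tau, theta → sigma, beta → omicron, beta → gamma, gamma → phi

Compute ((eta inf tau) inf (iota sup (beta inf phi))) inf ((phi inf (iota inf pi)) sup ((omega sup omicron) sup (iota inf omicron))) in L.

eta ∧ tau = eta
beta ∧ phi = beta
iota ∨ beta = iota
eta ∧ iota = eta
iota ∧ pi = beta
phi ∧ beta = beta
omega ∨ omicron = chi
iota ∧ omicron = beta
chi ∨ beta = chi
beta ∨ chi = chi
eta ∧ chi = eta

eta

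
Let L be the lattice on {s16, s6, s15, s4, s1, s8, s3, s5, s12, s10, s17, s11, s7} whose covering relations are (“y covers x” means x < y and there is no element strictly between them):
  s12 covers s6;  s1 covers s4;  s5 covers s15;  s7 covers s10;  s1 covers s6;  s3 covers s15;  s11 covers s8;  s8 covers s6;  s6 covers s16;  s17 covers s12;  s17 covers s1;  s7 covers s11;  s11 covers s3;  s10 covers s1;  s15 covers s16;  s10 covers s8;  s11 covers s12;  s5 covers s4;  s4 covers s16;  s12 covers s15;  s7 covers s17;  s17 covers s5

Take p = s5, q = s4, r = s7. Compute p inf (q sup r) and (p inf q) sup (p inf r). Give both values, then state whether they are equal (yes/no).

s5; s5; yes

q sup r = s7, so p inf (q sup r) = s5 inf s7 = s5.
p inf q = s4 and p inf r = s5, so (p inf q) sup (p inf r) = s4 sup s5 = s5.
Equal: yes.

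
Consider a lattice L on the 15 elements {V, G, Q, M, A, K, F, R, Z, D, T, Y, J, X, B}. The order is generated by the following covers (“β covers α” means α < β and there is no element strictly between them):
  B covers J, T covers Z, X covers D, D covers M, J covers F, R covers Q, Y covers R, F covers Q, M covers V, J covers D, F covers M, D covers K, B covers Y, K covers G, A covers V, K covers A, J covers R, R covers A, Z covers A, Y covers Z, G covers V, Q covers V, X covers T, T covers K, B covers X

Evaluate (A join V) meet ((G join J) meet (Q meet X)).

V

A ∨ V = A
G ∨ J = J
Q ∧ X = V
J ∧ V = V
A ∧ V = V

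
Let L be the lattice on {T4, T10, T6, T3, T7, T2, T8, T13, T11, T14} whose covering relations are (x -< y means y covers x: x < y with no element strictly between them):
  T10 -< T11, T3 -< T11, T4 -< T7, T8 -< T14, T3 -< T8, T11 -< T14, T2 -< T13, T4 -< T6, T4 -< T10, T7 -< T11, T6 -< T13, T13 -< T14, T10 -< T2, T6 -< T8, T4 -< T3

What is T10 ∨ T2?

Common upper bounds of {T10, T2}: T13, T14, T2.
The least among these is T2.

T2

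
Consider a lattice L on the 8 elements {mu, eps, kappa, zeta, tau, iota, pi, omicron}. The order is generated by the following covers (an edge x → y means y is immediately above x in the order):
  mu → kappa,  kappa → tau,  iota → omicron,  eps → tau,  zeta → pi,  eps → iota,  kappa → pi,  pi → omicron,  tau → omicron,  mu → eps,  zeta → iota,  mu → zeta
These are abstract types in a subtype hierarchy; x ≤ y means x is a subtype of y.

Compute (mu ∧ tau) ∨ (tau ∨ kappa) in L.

mu ∧ tau = mu
tau ∨ kappa = tau
mu ∨ tau = tau

tau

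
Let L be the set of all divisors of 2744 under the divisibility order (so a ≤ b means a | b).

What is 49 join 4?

In the divisibility order, the join is the least common multiple: lcm(49, 4) = 196.

196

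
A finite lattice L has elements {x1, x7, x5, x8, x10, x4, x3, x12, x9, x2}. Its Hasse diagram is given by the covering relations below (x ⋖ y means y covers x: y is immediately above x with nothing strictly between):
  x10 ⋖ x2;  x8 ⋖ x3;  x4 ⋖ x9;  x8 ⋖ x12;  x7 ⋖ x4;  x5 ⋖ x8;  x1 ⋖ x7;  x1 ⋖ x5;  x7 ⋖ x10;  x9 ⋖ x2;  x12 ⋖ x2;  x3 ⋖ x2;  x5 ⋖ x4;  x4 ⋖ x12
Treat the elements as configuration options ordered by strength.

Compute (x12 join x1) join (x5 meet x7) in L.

x12

x12 ∨ x1 = x12
x5 ∧ x7 = x1
x12 ∨ x1 = x12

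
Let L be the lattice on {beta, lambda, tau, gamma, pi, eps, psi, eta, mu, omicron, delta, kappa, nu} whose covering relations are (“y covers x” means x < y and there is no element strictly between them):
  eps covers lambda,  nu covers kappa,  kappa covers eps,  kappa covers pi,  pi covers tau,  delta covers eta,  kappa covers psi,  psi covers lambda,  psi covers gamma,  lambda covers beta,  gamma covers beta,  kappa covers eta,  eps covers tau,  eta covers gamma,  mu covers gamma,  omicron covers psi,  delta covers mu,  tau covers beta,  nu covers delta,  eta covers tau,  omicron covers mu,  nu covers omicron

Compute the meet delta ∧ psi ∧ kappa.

Common lower bounds of {delta, psi, kappa}: beta, gamma.
The greatest among these is gamma.

gamma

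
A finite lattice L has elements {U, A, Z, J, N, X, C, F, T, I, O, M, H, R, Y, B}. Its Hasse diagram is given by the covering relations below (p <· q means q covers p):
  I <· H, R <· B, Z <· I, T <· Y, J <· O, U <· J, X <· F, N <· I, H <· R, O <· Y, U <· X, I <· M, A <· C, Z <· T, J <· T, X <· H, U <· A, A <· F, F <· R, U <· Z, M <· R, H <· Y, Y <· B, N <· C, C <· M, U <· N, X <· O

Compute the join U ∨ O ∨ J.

Common upper bounds of {U, O, J}: B, O, Y.
The least among these is O.

O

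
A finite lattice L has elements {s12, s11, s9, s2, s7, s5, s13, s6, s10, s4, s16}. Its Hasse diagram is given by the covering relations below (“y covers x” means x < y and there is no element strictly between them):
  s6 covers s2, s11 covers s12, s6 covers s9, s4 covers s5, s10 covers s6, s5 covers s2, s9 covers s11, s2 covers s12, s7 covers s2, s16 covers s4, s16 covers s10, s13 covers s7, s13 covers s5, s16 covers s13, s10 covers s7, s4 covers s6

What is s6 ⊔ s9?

s6

Common upper bounds of {s6, s9}: s10, s16, s4, s6.
The least among these is s6.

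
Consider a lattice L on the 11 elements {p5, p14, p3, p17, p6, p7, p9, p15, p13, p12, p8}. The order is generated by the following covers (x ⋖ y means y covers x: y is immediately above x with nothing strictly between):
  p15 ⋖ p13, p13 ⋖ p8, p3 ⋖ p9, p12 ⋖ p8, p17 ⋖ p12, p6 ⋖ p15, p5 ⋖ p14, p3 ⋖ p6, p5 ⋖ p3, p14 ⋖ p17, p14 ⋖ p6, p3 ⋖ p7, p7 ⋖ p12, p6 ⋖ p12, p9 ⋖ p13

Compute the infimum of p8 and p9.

p9

Common lower bounds of {p8, p9}: p3, p5, p9.
The greatest among these is p9.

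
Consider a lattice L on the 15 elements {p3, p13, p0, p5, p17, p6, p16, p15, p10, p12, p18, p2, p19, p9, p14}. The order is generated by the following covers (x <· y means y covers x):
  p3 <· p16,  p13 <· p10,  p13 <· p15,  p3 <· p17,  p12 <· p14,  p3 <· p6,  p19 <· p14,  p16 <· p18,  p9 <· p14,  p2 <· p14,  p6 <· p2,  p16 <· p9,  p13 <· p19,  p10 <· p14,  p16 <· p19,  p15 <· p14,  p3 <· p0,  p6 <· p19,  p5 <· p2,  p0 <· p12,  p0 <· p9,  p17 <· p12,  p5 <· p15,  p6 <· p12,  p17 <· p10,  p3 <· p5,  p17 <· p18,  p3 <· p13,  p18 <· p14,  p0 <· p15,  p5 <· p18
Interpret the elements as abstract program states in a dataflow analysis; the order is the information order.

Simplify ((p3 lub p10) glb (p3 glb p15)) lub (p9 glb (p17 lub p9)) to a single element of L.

p3 ∨ p10 = p10
p3 ∧ p15 = p3
p10 ∧ p3 = p3
p17 ∨ p9 = p14
p9 ∧ p14 = p9
p3 ∨ p9 = p9

p9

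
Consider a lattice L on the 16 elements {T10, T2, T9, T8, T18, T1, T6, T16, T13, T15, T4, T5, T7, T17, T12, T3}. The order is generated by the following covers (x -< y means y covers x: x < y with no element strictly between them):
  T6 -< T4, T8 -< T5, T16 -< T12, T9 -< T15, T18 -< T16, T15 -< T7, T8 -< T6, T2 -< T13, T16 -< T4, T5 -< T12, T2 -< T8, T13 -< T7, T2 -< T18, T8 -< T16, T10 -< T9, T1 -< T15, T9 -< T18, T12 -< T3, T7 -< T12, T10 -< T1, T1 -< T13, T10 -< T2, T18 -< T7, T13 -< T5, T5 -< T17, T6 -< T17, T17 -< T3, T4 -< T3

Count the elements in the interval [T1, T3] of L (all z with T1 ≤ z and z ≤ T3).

8

The interval [T1, T3] = {T1, T12, T13, T15, T17, T3, T5, T7}, which has 8 elements.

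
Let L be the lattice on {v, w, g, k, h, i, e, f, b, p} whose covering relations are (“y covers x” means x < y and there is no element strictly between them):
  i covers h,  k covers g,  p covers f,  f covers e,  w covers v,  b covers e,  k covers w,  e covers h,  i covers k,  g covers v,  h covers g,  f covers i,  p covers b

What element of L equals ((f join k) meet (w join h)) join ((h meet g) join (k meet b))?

f ∨ k = f
w ∨ h = i
f ∧ i = i
h ∧ g = g
k ∧ b = g
g ∨ g = g
i ∨ g = i

i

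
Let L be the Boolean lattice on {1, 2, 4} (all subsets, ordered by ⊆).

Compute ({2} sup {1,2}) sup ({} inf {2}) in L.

{2} ∨ {1,2} = {1,2}
{} ∧ {2} = {}
{1,2} ∨ {} = {1,2}

{1,2}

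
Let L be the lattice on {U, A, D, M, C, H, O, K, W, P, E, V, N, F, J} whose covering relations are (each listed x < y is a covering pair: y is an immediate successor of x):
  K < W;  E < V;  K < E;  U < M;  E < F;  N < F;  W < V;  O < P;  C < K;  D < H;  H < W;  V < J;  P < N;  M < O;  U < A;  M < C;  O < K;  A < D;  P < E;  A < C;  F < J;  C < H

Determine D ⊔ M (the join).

Common upper bounds of {D, M}: H, J, V, W.
The least among these is H.

H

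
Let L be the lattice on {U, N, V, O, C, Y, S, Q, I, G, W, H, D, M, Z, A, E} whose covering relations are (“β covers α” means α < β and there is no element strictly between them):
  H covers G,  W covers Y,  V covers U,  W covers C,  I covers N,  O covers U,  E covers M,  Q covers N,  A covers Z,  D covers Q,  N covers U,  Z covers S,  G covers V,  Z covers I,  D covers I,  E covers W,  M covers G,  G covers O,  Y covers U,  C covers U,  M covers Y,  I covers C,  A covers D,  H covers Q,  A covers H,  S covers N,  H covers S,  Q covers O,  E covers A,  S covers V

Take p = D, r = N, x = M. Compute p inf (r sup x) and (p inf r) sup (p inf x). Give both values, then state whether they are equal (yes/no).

r sup x = E, so p inf (r sup x) = D inf E = D.
p inf r = N and p inf x = O, so (p inf r) sup (p inf x) = N sup O = Q.
Equal: no.

D; Q; no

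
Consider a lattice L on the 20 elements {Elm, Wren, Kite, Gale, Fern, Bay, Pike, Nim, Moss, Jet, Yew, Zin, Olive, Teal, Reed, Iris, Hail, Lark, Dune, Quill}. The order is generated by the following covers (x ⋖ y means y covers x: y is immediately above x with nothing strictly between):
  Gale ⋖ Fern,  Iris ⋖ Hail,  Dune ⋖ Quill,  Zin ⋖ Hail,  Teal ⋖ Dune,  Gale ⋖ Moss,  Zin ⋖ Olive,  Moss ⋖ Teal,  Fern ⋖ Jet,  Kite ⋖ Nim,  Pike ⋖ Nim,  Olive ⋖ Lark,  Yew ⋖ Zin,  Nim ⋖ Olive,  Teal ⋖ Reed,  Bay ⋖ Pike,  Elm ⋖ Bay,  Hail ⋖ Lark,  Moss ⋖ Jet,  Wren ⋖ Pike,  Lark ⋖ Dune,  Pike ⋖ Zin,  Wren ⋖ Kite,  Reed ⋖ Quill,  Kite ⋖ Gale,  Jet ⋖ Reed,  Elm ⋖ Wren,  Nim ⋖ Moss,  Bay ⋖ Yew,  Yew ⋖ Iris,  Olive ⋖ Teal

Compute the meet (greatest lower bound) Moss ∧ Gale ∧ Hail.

Common lower bounds of {Moss, Gale, Hail}: Elm, Wren.
The greatest among these is Wren.

Wren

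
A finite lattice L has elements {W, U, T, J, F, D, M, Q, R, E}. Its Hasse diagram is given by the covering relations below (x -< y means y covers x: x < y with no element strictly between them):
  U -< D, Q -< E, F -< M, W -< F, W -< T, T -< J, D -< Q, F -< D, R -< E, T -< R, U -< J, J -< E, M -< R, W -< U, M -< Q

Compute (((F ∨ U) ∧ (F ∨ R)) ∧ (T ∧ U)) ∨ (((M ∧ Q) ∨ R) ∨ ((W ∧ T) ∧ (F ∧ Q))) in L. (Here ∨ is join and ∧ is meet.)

R

F ∨ U = D
F ∨ R = R
D ∧ R = F
T ∧ U = W
F ∧ W = W
M ∧ Q = M
M ∨ R = R
W ∧ T = W
F ∧ Q = F
W ∧ F = W
R ∨ W = R
W ∨ R = R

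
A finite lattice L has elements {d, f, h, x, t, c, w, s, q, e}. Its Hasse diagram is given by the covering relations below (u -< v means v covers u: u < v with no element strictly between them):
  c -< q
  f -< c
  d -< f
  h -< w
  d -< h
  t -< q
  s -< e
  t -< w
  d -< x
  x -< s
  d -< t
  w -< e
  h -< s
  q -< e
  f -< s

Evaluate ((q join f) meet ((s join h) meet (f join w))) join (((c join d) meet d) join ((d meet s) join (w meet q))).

q

q ∨ f = q
s ∨ h = s
f ∨ w = e
s ∧ e = s
q ∧ s = f
c ∨ d = c
c ∧ d = d
d ∧ s = d
w ∧ q = t
d ∨ t = t
d ∨ t = t
f ∨ t = q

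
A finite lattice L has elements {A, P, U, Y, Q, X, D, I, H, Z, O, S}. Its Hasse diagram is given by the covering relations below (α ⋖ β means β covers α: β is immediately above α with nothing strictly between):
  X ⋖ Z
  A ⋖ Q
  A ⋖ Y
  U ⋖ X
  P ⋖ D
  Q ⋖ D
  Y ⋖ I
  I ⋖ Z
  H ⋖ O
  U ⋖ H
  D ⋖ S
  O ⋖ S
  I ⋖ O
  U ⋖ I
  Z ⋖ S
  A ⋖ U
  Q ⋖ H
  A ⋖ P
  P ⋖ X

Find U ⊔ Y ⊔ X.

Common upper bounds of {U, Y, X}: S, Z.
The least among these is Z.

Z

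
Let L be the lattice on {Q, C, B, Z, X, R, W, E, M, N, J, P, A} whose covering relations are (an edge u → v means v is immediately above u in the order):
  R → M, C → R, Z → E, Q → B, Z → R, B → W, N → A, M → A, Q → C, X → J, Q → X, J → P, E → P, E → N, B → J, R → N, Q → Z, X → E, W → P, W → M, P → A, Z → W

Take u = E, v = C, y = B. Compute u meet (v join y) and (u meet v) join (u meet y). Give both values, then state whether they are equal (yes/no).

v join y = M, so u meet (v join y) = E meet M = Z.
u meet v = Q and u meet y = Q, so (u meet v) join (u meet y) = Q join Q = Q.
Equal: no.

Z; Q; no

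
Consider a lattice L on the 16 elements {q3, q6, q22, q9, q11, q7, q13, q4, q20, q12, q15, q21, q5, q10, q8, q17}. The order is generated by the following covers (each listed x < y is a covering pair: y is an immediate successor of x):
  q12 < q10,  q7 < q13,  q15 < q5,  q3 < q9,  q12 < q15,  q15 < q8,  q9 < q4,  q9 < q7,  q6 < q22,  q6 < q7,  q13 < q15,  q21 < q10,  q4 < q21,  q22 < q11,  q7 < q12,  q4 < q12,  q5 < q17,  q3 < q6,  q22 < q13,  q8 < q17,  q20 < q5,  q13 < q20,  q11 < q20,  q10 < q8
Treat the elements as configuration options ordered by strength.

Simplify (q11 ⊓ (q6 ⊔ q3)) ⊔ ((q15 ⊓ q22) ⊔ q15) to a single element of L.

q15

q6 ∨ q3 = q6
q11 ∧ q6 = q6
q15 ∧ q22 = q22
q22 ∨ q15 = q15
q6 ∨ q15 = q15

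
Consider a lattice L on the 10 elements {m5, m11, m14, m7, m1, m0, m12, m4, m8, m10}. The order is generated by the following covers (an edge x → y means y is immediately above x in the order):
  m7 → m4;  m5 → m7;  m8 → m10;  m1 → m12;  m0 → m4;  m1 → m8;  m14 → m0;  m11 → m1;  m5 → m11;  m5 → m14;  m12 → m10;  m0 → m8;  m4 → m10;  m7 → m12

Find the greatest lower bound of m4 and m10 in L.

Common lower bounds of {m4, m10}: m0, m14, m4, m5, m7.
The greatest among these is m4.

m4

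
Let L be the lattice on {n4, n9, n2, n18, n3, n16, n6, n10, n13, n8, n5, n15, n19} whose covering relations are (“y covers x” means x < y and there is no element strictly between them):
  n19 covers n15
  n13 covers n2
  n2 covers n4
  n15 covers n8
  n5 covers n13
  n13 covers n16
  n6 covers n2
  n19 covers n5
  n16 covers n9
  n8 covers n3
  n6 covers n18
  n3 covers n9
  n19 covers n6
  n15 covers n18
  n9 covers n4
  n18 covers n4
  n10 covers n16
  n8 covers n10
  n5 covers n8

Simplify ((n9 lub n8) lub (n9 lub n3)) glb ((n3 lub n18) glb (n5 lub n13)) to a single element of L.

n8

n9 ∨ n8 = n8
n9 ∨ n3 = n3
n8 ∨ n3 = n8
n3 ∨ n18 = n15
n5 ∨ n13 = n5
n15 ∧ n5 = n8
n8 ∧ n8 = n8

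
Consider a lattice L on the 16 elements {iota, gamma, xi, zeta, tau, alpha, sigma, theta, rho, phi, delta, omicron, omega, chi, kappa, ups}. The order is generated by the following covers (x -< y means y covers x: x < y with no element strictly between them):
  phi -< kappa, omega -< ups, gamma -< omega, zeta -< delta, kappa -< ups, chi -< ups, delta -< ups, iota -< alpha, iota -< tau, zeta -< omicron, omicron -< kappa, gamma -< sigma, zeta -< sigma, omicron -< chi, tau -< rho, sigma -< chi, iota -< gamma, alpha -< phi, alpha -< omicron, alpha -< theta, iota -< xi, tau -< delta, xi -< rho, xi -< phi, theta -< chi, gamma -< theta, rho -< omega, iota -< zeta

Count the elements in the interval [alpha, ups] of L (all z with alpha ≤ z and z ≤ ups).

The interval [alpha, ups] = {alpha, chi, kappa, omicron, phi, theta, ups}, which has 7 elements.

7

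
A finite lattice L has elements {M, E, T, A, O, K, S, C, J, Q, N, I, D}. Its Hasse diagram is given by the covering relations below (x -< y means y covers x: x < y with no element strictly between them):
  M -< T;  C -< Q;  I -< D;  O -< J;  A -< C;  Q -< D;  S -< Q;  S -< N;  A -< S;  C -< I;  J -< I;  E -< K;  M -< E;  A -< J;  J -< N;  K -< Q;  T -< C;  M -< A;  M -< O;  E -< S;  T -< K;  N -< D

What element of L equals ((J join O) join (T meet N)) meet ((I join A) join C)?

J

J ∨ O = J
T ∧ N = M
J ∨ M = J
I ∨ A = I
I ∨ C = I
J ∧ I = J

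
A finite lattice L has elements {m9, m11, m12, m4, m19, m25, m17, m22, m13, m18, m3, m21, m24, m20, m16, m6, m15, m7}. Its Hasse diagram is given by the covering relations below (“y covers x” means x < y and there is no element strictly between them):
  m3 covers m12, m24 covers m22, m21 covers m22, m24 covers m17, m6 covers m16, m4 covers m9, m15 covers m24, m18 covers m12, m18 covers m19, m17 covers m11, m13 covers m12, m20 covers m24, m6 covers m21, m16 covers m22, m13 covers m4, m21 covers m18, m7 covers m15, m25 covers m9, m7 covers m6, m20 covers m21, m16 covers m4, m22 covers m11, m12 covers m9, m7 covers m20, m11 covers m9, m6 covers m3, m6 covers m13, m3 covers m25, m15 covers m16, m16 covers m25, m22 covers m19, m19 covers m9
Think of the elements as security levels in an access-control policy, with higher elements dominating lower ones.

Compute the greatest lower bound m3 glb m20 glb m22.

m9

Common lower bounds of {m3, m20, m22}: m9.
The greatest among these is m9.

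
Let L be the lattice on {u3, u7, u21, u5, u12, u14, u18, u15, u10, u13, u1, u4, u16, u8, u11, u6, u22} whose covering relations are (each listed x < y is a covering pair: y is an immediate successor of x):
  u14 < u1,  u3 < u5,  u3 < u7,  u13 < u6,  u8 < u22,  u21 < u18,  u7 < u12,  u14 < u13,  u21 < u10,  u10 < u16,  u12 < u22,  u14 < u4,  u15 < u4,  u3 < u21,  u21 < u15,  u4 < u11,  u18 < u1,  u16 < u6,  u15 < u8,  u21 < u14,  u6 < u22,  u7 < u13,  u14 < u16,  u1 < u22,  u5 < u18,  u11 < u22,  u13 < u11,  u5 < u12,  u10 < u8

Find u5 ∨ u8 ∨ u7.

u22

Common upper bounds of {u5, u8, u7}: u22.
The least among these is u22.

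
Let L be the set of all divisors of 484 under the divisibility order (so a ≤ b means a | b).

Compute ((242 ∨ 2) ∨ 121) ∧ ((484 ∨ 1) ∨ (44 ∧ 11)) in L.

242 ∨ 2 = 242
242 ∨ 121 = 242
484 ∨ 1 = 484
44 ∧ 11 = 11
484 ∨ 11 = 484
242 ∧ 484 = 242

242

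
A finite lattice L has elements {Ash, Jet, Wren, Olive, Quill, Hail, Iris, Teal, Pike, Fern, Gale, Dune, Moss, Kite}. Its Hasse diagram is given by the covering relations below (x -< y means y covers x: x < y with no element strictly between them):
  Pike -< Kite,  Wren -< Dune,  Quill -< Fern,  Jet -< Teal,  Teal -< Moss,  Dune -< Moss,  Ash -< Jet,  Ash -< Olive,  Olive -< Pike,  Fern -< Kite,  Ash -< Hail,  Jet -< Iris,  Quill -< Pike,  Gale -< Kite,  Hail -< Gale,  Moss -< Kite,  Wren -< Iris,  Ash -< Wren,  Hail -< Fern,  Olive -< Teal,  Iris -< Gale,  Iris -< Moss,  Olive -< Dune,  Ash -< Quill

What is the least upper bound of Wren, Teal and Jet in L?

Moss

Common upper bounds of {Wren, Teal, Jet}: Kite, Moss.
The least among these is Moss.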